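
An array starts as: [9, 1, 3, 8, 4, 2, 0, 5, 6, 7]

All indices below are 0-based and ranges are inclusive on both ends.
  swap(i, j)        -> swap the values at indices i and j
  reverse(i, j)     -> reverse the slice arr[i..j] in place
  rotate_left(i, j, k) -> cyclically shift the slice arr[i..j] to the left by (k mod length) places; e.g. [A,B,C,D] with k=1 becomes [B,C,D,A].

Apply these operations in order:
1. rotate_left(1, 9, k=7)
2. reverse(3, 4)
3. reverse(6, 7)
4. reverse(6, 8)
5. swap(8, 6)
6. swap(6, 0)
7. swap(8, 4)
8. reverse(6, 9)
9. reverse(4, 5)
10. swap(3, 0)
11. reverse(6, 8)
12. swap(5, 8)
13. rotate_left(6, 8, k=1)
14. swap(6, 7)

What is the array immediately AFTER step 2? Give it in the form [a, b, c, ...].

After 1 (rotate_left(1, 9, k=7)): [9, 6, 7, 1, 3, 8, 4, 2, 0, 5]
After 2 (reverse(3, 4)): [9, 6, 7, 3, 1, 8, 4, 2, 0, 5]

Answer: [9, 6, 7, 3, 1, 8, 4, 2, 0, 5]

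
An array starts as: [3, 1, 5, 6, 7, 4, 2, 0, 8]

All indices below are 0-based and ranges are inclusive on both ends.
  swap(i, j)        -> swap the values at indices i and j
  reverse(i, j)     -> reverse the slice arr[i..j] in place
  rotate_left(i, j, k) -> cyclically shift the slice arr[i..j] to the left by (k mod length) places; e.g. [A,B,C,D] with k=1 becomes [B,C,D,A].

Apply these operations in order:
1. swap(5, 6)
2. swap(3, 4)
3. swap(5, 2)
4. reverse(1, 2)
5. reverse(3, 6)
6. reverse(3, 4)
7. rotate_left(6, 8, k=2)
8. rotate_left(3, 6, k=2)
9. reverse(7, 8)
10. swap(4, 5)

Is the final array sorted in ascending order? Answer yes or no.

After 1 (swap(5, 6)): [3, 1, 5, 6, 7, 2, 4, 0, 8]
After 2 (swap(3, 4)): [3, 1, 5, 7, 6, 2, 4, 0, 8]
After 3 (swap(5, 2)): [3, 1, 2, 7, 6, 5, 4, 0, 8]
After 4 (reverse(1, 2)): [3, 2, 1, 7, 6, 5, 4, 0, 8]
After 5 (reverse(3, 6)): [3, 2, 1, 4, 5, 6, 7, 0, 8]
After 6 (reverse(3, 4)): [3, 2, 1, 5, 4, 6, 7, 0, 8]
After 7 (rotate_left(6, 8, k=2)): [3, 2, 1, 5, 4, 6, 8, 7, 0]
After 8 (rotate_left(3, 6, k=2)): [3, 2, 1, 6, 8, 5, 4, 7, 0]
After 9 (reverse(7, 8)): [3, 2, 1, 6, 8, 5, 4, 0, 7]
After 10 (swap(4, 5)): [3, 2, 1, 6, 5, 8, 4, 0, 7]

Answer: no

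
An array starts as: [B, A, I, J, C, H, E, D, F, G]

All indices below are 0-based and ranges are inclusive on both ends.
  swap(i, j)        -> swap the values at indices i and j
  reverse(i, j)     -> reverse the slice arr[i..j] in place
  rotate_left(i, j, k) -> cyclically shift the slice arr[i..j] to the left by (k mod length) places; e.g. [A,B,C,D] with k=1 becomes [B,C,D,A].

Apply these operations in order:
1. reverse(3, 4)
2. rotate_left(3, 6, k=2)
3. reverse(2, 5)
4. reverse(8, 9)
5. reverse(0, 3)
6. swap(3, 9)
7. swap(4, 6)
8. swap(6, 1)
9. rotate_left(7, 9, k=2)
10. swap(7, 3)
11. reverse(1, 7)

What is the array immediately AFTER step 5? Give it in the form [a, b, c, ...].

After 1 (reverse(3, 4)): [B, A, I, C, J, H, E, D, F, G]
After 2 (rotate_left(3, 6, k=2)): [B, A, I, H, E, C, J, D, F, G]
After 3 (reverse(2, 5)): [B, A, C, E, H, I, J, D, F, G]
After 4 (reverse(8, 9)): [B, A, C, E, H, I, J, D, G, F]
After 5 (reverse(0, 3)): [E, C, A, B, H, I, J, D, G, F]

Answer: [E, C, A, B, H, I, J, D, G, F]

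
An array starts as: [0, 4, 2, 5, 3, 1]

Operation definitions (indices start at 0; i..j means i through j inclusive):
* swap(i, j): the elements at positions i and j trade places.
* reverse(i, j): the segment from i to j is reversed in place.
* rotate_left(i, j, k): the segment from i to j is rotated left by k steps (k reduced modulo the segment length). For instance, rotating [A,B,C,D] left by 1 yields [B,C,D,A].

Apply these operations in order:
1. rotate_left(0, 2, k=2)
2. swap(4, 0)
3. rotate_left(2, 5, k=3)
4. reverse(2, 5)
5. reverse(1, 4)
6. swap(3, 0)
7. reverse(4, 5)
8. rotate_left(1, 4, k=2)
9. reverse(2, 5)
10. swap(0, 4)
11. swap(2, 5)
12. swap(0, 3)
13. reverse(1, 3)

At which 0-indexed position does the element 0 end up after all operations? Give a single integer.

After 1 (rotate_left(0, 2, k=2)): [2, 0, 4, 5, 3, 1]
After 2 (swap(4, 0)): [3, 0, 4, 5, 2, 1]
After 3 (rotate_left(2, 5, k=3)): [3, 0, 1, 4, 5, 2]
After 4 (reverse(2, 5)): [3, 0, 2, 5, 4, 1]
After 5 (reverse(1, 4)): [3, 4, 5, 2, 0, 1]
After 6 (swap(3, 0)): [2, 4, 5, 3, 0, 1]
After 7 (reverse(4, 5)): [2, 4, 5, 3, 1, 0]
After 8 (rotate_left(1, 4, k=2)): [2, 3, 1, 4, 5, 0]
After 9 (reverse(2, 5)): [2, 3, 0, 5, 4, 1]
After 10 (swap(0, 4)): [4, 3, 0, 5, 2, 1]
After 11 (swap(2, 5)): [4, 3, 1, 5, 2, 0]
After 12 (swap(0, 3)): [5, 3, 1, 4, 2, 0]
After 13 (reverse(1, 3)): [5, 4, 1, 3, 2, 0]

Answer: 5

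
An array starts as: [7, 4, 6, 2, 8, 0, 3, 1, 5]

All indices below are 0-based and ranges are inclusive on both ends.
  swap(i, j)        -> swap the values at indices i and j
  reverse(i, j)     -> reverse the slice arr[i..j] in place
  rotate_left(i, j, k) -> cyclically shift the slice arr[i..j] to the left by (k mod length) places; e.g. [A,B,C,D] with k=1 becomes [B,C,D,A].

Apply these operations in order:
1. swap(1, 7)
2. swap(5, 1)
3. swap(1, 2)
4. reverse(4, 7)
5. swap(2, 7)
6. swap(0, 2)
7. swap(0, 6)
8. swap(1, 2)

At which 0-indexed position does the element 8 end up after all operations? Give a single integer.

After 1 (swap(1, 7)): [7, 1, 6, 2, 8, 0, 3, 4, 5]
After 2 (swap(5, 1)): [7, 0, 6, 2, 8, 1, 3, 4, 5]
After 3 (swap(1, 2)): [7, 6, 0, 2, 8, 1, 3, 4, 5]
After 4 (reverse(4, 7)): [7, 6, 0, 2, 4, 3, 1, 8, 5]
After 5 (swap(2, 7)): [7, 6, 8, 2, 4, 3, 1, 0, 5]
After 6 (swap(0, 2)): [8, 6, 7, 2, 4, 3, 1, 0, 5]
After 7 (swap(0, 6)): [1, 6, 7, 2, 4, 3, 8, 0, 5]
After 8 (swap(1, 2)): [1, 7, 6, 2, 4, 3, 8, 0, 5]

Answer: 6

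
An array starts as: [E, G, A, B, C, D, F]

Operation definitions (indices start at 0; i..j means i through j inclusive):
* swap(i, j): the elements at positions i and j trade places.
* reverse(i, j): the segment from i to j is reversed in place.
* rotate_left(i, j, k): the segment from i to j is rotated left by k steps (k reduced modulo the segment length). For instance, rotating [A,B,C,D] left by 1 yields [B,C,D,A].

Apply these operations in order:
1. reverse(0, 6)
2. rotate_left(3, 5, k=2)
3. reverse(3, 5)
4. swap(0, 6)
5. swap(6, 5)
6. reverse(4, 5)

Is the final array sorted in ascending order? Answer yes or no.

After 1 (reverse(0, 6)): [F, D, C, B, A, G, E]
After 2 (rotate_left(3, 5, k=2)): [F, D, C, G, B, A, E]
After 3 (reverse(3, 5)): [F, D, C, A, B, G, E]
After 4 (swap(0, 6)): [E, D, C, A, B, G, F]
After 5 (swap(6, 5)): [E, D, C, A, B, F, G]
After 6 (reverse(4, 5)): [E, D, C, A, F, B, G]

Answer: no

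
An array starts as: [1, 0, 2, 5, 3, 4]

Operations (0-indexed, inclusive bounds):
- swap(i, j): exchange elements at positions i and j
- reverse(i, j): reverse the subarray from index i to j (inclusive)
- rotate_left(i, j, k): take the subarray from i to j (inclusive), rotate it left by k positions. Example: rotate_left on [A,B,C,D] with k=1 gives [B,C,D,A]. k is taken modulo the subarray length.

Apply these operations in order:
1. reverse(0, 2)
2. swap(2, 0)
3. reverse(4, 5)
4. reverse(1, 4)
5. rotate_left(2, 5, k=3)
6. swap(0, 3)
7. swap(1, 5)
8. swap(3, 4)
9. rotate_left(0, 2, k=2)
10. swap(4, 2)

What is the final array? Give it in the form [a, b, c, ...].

After 1 (reverse(0, 2)): [2, 0, 1, 5, 3, 4]
After 2 (swap(2, 0)): [1, 0, 2, 5, 3, 4]
After 3 (reverse(4, 5)): [1, 0, 2, 5, 4, 3]
After 4 (reverse(1, 4)): [1, 4, 5, 2, 0, 3]
After 5 (rotate_left(2, 5, k=3)): [1, 4, 3, 5, 2, 0]
After 6 (swap(0, 3)): [5, 4, 3, 1, 2, 0]
After 7 (swap(1, 5)): [5, 0, 3, 1, 2, 4]
After 8 (swap(3, 4)): [5, 0, 3, 2, 1, 4]
After 9 (rotate_left(0, 2, k=2)): [3, 5, 0, 2, 1, 4]
After 10 (swap(4, 2)): [3, 5, 1, 2, 0, 4]

Answer: [3, 5, 1, 2, 0, 4]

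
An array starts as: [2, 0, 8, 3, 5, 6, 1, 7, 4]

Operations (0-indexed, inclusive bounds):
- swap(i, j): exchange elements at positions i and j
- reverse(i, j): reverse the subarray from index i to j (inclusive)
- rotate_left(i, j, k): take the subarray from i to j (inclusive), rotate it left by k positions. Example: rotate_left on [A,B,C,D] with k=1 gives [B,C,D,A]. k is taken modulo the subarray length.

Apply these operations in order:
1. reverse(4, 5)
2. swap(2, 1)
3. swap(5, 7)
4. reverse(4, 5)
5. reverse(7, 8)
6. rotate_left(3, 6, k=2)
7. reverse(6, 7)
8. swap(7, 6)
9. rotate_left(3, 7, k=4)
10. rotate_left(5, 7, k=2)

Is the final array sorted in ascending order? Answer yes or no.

Answer: no

Derivation:
After 1 (reverse(4, 5)): [2, 0, 8, 3, 6, 5, 1, 7, 4]
After 2 (swap(2, 1)): [2, 8, 0, 3, 6, 5, 1, 7, 4]
After 3 (swap(5, 7)): [2, 8, 0, 3, 6, 7, 1, 5, 4]
After 4 (reverse(4, 5)): [2, 8, 0, 3, 7, 6, 1, 5, 4]
After 5 (reverse(7, 8)): [2, 8, 0, 3, 7, 6, 1, 4, 5]
After 6 (rotate_left(3, 6, k=2)): [2, 8, 0, 6, 1, 3, 7, 4, 5]
After 7 (reverse(6, 7)): [2, 8, 0, 6, 1, 3, 4, 7, 5]
After 8 (swap(7, 6)): [2, 8, 0, 6, 1, 3, 7, 4, 5]
After 9 (rotate_left(3, 7, k=4)): [2, 8, 0, 4, 6, 1, 3, 7, 5]
After 10 (rotate_left(5, 7, k=2)): [2, 8, 0, 4, 6, 7, 1, 3, 5]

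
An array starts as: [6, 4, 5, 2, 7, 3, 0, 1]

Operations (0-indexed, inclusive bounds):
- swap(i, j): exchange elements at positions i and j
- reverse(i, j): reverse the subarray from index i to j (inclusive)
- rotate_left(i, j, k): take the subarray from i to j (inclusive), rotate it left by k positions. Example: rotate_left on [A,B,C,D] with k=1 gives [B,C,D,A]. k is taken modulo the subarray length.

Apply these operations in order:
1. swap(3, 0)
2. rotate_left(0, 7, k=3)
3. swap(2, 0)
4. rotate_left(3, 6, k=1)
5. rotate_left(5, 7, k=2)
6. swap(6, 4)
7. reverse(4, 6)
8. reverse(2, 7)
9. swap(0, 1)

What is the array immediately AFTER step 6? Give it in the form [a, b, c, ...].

After 1 (swap(3, 0)): [2, 4, 5, 6, 7, 3, 0, 1]
After 2 (rotate_left(0, 7, k=3)): [6, 7, 3, 0, 1, 2, 4, 5]
After 3 (swap(2, 0)): [3, 7, 6, 0, 1, 2, 4, 5]
After 4 (rotate_left(3, 6, k=1)): [3, 7, 6, 1, 2, 4, 0, 5]
After 5 (rotate_left(5, 7, k=2)): [3, 7, 6, 1, 2, 5, 4, 0]
After 6 (swap(6, 4)): [3, 7, 6, 1, 4, 5, 2, 0]

Answer: [3, 7, 6, 1, 4, 5, 2, 0]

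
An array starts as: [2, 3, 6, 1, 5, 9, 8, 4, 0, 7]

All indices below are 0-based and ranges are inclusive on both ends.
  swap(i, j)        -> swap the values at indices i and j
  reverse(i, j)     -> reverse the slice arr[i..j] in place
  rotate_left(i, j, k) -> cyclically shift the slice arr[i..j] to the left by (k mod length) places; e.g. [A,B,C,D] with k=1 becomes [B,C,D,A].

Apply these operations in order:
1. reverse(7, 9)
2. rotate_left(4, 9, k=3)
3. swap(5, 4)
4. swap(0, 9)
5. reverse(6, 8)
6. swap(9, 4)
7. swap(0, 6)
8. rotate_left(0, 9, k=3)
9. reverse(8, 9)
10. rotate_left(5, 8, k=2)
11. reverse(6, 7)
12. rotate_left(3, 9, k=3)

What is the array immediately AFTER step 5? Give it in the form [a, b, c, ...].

Answer: [8, 3, 6, 1, 0, 7, 9, 5, 4, 2]

Derivation:
After 1 (reverse(7, 9)): [2, 3, 6, 1, 5, 9, 8, 7, 0, 4]
After 2 (rotate_left(4, 9, k=3)): [2, 3, 6, 1, 7, 0, 4, 5, 9, 8]
After 3 (swap(5, 4)): [2, 3, 6, 1, 0, 7, 4, 5, 9, 8]
After 4 (swap(0, 9)): [8, 3, 6, 1, 0, 7, 4, 5, 9, 2]
After 5 (reverse(6, 8)): [8, 3, 6, 1, 0, 7, 9, 5, 4, 2]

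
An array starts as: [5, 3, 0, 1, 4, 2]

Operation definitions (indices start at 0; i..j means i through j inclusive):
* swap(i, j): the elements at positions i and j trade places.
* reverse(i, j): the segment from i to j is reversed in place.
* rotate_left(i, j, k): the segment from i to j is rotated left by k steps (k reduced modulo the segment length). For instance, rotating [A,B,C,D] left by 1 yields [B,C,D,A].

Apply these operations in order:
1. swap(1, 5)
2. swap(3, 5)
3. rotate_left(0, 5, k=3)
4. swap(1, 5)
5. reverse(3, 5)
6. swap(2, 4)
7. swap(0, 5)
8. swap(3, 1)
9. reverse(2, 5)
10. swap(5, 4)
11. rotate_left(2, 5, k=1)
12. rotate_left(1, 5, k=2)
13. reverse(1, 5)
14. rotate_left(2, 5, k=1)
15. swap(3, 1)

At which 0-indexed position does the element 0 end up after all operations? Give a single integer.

After 1 (swap(1, 5)): [5, 2, 0, 1, 4, 3]
After 2 (swap(3, 5)): [5, 2, 0, 3, 4, 1]
After 3 (rotate_left(0, 5, k=3)): [3, 4, 1, 5, 2, 0]
After 4 (swap(1, 5)): [3, 0, 1, 5, 2, 4]
After 5 (reverse(3, 5)): [3, 0, 1, 4, 2, 5]
After 6 (swap(2, 4)): [3, 0, 2, 4, 1, 5]
After 7 (swap(0, 5)): [5, 0, 2, 4, 1, 3]
After 8 (swap(3, 1)): [5, 4, 2, 0, 1, 3]
After 9 (reverse(2, 5)): [5, 4, 3, 1, 0, 2]
After 10 (swap(5, 4)): [5, 4, 3, 1, 2, 0]
After 11 (rotate_left(2, 5, k=1)): [5, 4, 1, 2, 0, 3]
After 12 (rotate_left(1, 5, k=2)): [5, 2, 0, 3, 4, 1]
After 13 (reverse(1, 5)): [5, 1, 4, 3, 0, 2]
After 14 (rotate_left(2, 5, k=1)): [5, 1, 3, 0, 2, 4]
After 15 (swap(3, 1)): [5, 0, 3, 1, 2, 4]

Answer: 1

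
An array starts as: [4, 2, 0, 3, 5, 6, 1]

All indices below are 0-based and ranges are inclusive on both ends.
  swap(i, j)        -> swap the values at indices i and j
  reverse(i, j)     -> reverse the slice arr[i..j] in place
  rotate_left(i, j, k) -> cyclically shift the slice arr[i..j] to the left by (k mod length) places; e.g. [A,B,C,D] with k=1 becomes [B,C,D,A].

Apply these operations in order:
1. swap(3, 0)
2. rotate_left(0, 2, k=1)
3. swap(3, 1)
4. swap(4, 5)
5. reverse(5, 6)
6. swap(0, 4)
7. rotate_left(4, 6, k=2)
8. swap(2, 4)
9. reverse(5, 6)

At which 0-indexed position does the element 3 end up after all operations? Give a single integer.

After 1 (swap(3, 0)): [3, 2, 0, 4, 5, 6, 1]
After 2 (rotate_left(0, 2, k=1)): [2, 0, 3, 4, 5, 6, 1]
After 3 (swap(3, 1)): [2, 4, 3, 0, 5, 6, 1]
After 4 (swap(4, 5)): [2, 4, 3, 0, 6, 5, 1]
After 5 (reverse(5, 6)): [2, 4, 3, 0, 6, 1, 5]
After 6 (swap(0, 4)): [6, 4, 3, 0, 2, 1, 5]
After 7 (rotate_left(4, 6, k=2)): [6, 4, 3, 0, 5, 2, 1]
After 8 (swap(2, 4)): [6, 4, 5, 0, 3, 2, 1]
After 9 (reverse(5, 6)): [6, 4, 5, 0, 3, 1, 2]

Answer: 4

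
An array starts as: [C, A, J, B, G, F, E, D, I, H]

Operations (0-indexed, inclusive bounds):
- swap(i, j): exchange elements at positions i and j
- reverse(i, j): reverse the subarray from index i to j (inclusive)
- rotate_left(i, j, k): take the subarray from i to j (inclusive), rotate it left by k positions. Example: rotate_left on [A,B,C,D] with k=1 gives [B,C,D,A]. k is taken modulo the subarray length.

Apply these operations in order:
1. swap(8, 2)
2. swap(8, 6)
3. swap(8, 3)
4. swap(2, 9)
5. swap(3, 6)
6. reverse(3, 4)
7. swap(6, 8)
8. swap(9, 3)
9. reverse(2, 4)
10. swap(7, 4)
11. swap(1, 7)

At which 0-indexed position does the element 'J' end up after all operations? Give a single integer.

Answer: 2

Derivation:
After 1 (swap(8, 2)): [C, A, I, B, G, F, E, D, J, H]
After 2 (swap(8, 6)): [C, A, I, B, G, F, J, D, E, H]
After 3 (swap(8, 3)): [C, A, I, E, G, F, J, D, B, H]
After 4 (swap(2, 9)): [C, A, H, E, G, F, J, D, B, I]
After 5 (swap(3, 6)): [C, A, H, J, G, F, E, D, B, I]
After 6 (reverse(3, 4)): [C, A, H, G, J, F, E, D, B, I]
After 7 (swap(6, 8)): [C, A, H, G, J, F, B, D, E, I]
After 8 (swap(9, 3)): [C, A, H, I, J, F, B, D, E, G]
After 9 (reverse(2, 4)): [C, A, J, I, H, F, B, D, E, G]
After 10 (swap(7, 4)): [C, A, J, I, D, F, B, H, E, G]
After 11 (swap(1, 7)): [C, H, J, I, D, F, B, A, E, G]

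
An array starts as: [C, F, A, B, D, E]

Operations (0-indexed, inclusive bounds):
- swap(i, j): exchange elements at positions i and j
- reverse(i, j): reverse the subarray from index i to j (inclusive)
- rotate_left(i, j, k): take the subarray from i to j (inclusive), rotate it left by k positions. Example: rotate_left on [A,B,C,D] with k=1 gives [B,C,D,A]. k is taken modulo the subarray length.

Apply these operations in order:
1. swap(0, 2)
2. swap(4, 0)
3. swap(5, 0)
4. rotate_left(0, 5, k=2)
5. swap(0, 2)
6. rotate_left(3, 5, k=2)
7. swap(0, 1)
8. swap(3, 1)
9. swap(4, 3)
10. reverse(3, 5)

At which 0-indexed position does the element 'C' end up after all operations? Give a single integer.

After 1 (swap(0, 2)): [A, F, C, B, D, E]
After 2 (swap(4, 0)): [D, F, C, B, A, E]
After 3 (swap(5, 0)): [E, F, C, B, A, D]
After 4 (rotate_left(0, 5, k=2)): [C, B, A, D, E, F]
After 5 (swap(0, 2)): [A, B, C, D, E, F]
After 6 (rotate_left(3, 5, k=2)): [A, B, C, F, D, E]
After 7 (swap(0, 1)): [B, A, C, F, D, E]
After 8 (swap(3, 1)): [B, F, C, A, D, E]
After 9 (swap(4, 3)): [B, F, C, D, A, E]
After 10 (reverse(3, 5)): [B, F, C, E, A, D]

Answer: 2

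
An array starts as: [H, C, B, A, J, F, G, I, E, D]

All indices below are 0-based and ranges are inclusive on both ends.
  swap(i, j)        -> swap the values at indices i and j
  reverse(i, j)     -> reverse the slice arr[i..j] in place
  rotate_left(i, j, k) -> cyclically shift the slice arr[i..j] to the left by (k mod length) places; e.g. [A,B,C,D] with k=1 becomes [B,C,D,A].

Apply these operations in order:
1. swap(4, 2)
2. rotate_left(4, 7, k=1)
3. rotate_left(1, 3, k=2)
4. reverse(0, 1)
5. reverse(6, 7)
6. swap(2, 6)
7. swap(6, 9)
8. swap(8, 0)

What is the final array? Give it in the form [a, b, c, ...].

Answer: [E, H, B, J, F, G, D, I, A, C]

Derivation:
After 1 (swap(4, 2)): [H, C, J, A, B, F, G, I, E, D]
After 2 (rotate_left(4, 7, k=1)): [H, C, J, A, F, G, I, B, E, D]
After 3 (rotate_left(1, 3, k=2)): [H, A, C, J, F, G, I, B, E, D]
After 4 (reverse(0, 1)): [A, H, C, J, F, G, I, B, E, D]
After 5 (reverse(6, 7)): [A, H, C, J, F, G, B, I, E, D]
After 6 (swap(2, 6)): [A, H, B, J, F, G, C, I, E, D]
After 7 (swap(6, 9)): [A, H, B, J, F, G, D, I, E, C]
After 8 (swap(8, 0)): [E, H, B, J, F, G, D, I, A, C]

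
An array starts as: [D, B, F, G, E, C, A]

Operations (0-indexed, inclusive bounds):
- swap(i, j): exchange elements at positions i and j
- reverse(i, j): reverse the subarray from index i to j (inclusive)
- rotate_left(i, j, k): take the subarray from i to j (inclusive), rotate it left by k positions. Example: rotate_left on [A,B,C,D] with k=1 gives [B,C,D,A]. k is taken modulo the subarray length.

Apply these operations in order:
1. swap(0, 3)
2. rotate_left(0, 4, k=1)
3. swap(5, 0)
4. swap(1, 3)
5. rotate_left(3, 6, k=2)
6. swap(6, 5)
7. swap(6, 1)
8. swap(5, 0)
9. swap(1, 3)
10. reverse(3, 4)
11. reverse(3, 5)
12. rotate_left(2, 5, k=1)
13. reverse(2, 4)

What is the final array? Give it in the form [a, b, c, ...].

After 1 (swap(0, 3)): [G, B, F, D, E, C, A]
After 2 (rotate_left(0, 4, k=1)): [B, F, D, E, G, C, A]
After 3 (swap(5, 0)): [C, F, D, E, G, B, A]
After 4 (swap(1, 3)): [C, E, D, F, G, B, A]
After 5 (rotate_left(3, 6, k=2)): [C, E, D, B, A, F, G]
After 6 (swap(6, 5)): [C, E, D, B, A, G, F]
After 7 (swap(6, 1)): [C, F, D, B, A, G, E]
After 8 (swap(5, 0)): [G, F, D, B, A, C, E]
After 9 (swap(1, 3)): [G, B, D, F, A, C, E]
After 10 (reverse(3, 4)): [G, B, D, A, F, C, E]
After 11 (reverse(3, 5)): [G, B, D, C, F, A, E]
After 12 (rotate_left(2, 5, k=1)): [G, B, C, F, A, D, E]
After 13 (reverse(2, 4)): [G, B, A, F, C, D, E]

Answer: [G, B, A, F, C, D, E]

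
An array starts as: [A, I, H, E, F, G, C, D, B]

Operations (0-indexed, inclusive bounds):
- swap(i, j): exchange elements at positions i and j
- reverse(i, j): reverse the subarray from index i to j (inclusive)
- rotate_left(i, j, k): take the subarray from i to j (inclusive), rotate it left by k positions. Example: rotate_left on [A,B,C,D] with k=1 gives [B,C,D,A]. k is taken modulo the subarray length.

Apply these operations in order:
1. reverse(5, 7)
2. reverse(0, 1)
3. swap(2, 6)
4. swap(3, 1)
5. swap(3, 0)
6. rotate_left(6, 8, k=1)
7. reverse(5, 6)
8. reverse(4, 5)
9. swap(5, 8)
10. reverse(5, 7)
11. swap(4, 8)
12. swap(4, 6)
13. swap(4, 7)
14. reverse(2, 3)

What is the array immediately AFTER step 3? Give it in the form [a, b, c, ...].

Answer: [I, A, C, E, F, D, H, G, B]

Derivation:
After 1 (reverse(5, 7)): [A, I, H, E, F, D, C, G, B]
After 2 (reverse(0, 1)): [I, A, H, E, F, D, C, G, B]
After 3 (swap(2, 6)): [I, A, C, E, F, D, H, G, B]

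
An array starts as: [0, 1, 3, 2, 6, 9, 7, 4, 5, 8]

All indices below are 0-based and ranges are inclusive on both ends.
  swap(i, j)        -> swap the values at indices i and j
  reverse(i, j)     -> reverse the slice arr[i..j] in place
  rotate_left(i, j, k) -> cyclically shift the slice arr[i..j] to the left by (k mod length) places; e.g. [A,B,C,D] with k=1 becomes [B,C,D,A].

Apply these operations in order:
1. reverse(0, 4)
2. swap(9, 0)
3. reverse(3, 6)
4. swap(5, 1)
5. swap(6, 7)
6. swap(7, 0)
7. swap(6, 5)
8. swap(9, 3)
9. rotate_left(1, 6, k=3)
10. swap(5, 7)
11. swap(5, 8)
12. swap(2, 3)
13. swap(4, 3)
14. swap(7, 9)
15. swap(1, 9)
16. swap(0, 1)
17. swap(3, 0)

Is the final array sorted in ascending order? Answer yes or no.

Answer: yes

Derivation:
After 1 (reverse(0, 4)): [6, 2, 3, 1, 0, 9, 7, 4, 5, 8]
After 2 (swap(9, 0)): [8, 2, 3, 1, 0, 9, 7, 4, 5, 6]
After 3 (reverse(3, 6)): [8, 2, 3, 7, 9, 0, 1, 4, 5, 6]
After 4 (swap(5, 1)): [8, 0, 3, 7, 9, 2, 1, 4, 5, 6]
After 5 (swap(6, 7)): [8, 0, 3, 7, 9, 2, 4, 1, 5, 6]
After 6 (swap(7, 0)): [1, 0, 3, 7, 9, 2, 4, 8, 5, 6]
After 7 (swap(6, 5)): [1, 0, 3, 7, 9, 4, 2, 8, 5, 6]
After 8 (swap(9, 3)): [1, 0, 3, 6, 9, 4, 2, 8, 5, 7]
After 9 (rotate_left(1, 6, k=3)): [1, 9, 4, 2, 0, 3, 6, 8, 5, 7]
After 10 (swap(5, 7)): [1, 9, 4, 2, 0, 8, 6, 3, 5, 7]
After 11 (swap(5, 8)): [1, 9, 4, 2, 0, 5, 6, 3, 8, 7]
After 12 (swap(2, 3)): [1, 9, 2, 4, 0, 5, 6, 3, 8, 7]
After 13 (swap(4, 3)): [1, 9, 2, 0, 4, 5, 6, 3, 8, 7]
After 14 (swap(7, 9)): [1, 9, 2, 0, 4, 5, 6, 7, 8, 3]
After 15 (swap(1, 9)): [1, 3, 2, 0, 4, 5, 6, 7, 8, 9]
After 16 (swap(0, 1)): [3, 1, 2, 0, 4, 5, 6, 7, 8, 9]
After 17 (swap(3, 0)): [0, 1, 2, 3, 4, 5, 6, 7, 8, 9]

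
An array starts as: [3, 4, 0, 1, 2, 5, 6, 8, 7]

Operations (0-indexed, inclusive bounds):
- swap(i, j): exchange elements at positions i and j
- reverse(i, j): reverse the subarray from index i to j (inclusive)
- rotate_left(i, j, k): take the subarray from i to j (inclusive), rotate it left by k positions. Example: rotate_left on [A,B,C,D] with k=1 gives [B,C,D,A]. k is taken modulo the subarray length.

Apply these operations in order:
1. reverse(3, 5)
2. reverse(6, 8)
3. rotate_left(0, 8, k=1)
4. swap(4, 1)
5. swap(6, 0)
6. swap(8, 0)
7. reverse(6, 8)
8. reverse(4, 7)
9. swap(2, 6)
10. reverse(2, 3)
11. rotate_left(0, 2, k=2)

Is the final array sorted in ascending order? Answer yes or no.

Answer: no

Derivation:
After 1 (reverse(3, 5)): [3, 4, 0, 5, 2, 1, 6, 8, 7]
After 2 (reverse(6, 8)): [3, 4, 0, 5, 2, 1, 7, 8, 6]
After 3 (rotate_left(0, 8, k=1)): [4, 0, 5, 2, 1, 7, 8, 6, 3]
After 4 (swap(4, 1)): [4, 1, 5, 2, 0, 7, 8, 6, 3]
After 5 (swap(6, 0)): [8, 1, 5, 2, 0, 7, 4, 6, 3]
After 6 (swap(8, 0)): [3, 1, 5, 2, 0, 7, 4, 6, 8]
After 7 (reverse(6, 8)): [3, 1, 5, 2, 0, 7, 8, 6, 4]
After 8 (reverse(4, 7)): [3, 1, 5, 2, 6, 8, 7, 0, 4]
After 9 (swap(2, 6)): [3, 1, 7, 2, 6, 8, 5, 0, 4]
After 10 (reverse(2, 3)): [3, 1, 2, 7, 6, 8, 5, 0, 4]
After 11 (rotate_left(0, 2, k=2)): [2, 3, 1, 7, 6, 8, 5, 0, 4]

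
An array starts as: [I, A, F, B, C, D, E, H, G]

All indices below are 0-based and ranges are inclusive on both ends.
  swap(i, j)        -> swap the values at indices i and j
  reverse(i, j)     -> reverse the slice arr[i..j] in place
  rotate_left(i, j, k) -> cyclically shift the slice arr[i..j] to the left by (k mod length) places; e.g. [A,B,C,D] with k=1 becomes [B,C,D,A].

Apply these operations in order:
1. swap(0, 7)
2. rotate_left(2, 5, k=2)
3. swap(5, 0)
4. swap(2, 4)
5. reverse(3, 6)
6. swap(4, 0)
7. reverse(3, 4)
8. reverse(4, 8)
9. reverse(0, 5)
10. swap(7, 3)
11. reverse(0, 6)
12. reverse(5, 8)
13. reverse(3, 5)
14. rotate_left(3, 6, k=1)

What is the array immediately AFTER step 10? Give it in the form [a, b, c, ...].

After 1 (swap(0, 7)): [H, A, F, B, C, D, E, I, G]
After 2 (rotate_left(2, 5, k=2)): [H, A, C, D, F, B, E, I, G]
After 3 (swap(5, 0)): [B, A, C, D, F, H, E, I, G]
After 4 (swap(2, 4)): [B, A, F, D, C, H, E, I, G]
After 5 (reverse(3, 6)): [B, A, F, E, H, C, D, I, G]
After 6 (swap(4, 0)): [H, A, F, E, B, C, D, I, G]
After 7 (reverse(3, 4)): [H, A, F, B, E, C, D, I, G]
After 8 (reverse(4, 8)): [H, A, F, B, G, I, D, C, E]
After 9 (reverse(0, 5)): [I, G, B, F, A, H, D, C, E]
After 10 (swap(7, 3)): [I, G, B, C, A, H, D, F, E]

Answer: [I, G, B, C, A, H, D, F, E]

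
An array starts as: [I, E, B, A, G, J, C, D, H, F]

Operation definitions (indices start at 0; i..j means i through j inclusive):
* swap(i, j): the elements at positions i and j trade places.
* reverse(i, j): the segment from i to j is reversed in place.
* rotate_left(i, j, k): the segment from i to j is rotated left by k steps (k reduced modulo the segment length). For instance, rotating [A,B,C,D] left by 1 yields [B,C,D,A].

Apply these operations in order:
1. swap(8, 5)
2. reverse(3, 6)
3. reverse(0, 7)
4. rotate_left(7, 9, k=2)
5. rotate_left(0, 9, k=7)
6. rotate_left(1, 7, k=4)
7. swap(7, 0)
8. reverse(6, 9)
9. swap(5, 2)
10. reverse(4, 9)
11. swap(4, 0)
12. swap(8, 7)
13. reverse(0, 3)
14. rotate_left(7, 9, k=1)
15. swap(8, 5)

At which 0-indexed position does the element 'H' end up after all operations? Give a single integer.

After 1 (swap(8, 5)): [I, E, B, A, G, H, C, D, J, F]
After 2 (reverse(3, 6)): [I, E, B, C, H, G, A, D, J, F]
After 3 (reverse(0, 7)): [D, A, G, H, C, B, E, I, J, F]
After 4 (rotate_left(7, 9, k=2)): [D, A, G, H, C, B, E, F, I, J]
After 5 (rotate_left(0, 9, k=7)): [F, I, J, D, A, G, H, C, B, E]
After 6 (rotate_left(1, 7, k=4)): [F, G, H, C, I, J, D, A, B, E]
After 7 (swap(7, 0)): [A, G, H, C, I, J, D, F, B, E]
After 8 (reverse(6, 9)): [A, G, H, C, I, J, E, B, F, D]
After 9 (swap(5, 2)): [A, G, J, C, I, H, E, B, F, D]
After 10 (reverse(4, 9)): [A, G, J, C, D, F, B, E, H, I]
After 11 (swap(4, 0)): [D, G, J, C, A, F, B, E, H, I]
After 12 (swap(8, 7)): [D, G, J, C, A, F, B, H, E, I]
After 13 (reverse(0, 3)): [C, J, G, D, A, F, B, H, E, I]
After 14 (rotate_left(7, 9, k=1)): [C, J, G, D, A, F, B, E, I, H]
After 15 (swap(8, 5)): [C, J, G, D, A, I, B, E, F, H]

Answer: 9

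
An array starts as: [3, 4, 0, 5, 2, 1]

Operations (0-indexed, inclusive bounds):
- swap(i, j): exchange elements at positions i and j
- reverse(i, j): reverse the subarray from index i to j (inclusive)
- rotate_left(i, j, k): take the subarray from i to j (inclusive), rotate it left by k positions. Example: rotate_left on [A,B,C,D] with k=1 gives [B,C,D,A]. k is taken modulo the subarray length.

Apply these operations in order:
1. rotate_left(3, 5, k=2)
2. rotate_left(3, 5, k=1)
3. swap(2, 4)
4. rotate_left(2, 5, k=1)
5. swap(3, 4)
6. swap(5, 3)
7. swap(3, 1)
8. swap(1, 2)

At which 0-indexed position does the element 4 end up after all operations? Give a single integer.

After 1 (rotate_left(3, 5, k=2)): [3, 4, 0, 1, 5, 2]
After 2 (rotate_left(3, 5, k=1)): [3, 4, 0, 5, 2, 1]
After 3 (swap(2, 4)): [3, 4, 2, 5, 0, 1]
After 4 (rotate_left(2, 5, k=1)): [3, 4, 5, 0, 1, 2]
After 5 (swap(3, 4)): [3, 4, 5, 1, 0, 2]
After 6 (swap(5, 3)): [3, 4, 5, 2, 0, 1]
After 7 (swap(3, 1)): [3, 2, 5, 4, 0, 1]
After 8 (swap(1, 2)): [3, 5, 2, 4, 0, 1]

Answer: 3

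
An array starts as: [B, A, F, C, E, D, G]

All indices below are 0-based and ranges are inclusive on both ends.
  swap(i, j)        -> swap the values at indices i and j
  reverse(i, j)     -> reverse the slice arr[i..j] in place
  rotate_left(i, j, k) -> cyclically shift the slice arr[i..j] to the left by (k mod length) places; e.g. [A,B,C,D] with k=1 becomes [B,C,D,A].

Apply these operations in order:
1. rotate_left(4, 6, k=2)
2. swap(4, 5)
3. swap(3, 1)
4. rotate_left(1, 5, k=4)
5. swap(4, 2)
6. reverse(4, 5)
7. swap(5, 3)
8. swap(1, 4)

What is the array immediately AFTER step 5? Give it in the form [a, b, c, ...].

Answer: [B, G, A, F, C, E, D]

Derivation:
After 1 (rotate_left(4, 6, k=2)): [B, A, F, C, G, E, D]
After 2 (swap(4, 5)): [B, A, F, C, E, G, D]
After 3 (swap(3, 1)): [B, C, F, A, E, G, D]
After 4 (rotate_left(1, 5, k=4)): [B, G, C, F, A, E, D]
After 5 (swap(4, 2)): [B, G, A, F, C, E, D]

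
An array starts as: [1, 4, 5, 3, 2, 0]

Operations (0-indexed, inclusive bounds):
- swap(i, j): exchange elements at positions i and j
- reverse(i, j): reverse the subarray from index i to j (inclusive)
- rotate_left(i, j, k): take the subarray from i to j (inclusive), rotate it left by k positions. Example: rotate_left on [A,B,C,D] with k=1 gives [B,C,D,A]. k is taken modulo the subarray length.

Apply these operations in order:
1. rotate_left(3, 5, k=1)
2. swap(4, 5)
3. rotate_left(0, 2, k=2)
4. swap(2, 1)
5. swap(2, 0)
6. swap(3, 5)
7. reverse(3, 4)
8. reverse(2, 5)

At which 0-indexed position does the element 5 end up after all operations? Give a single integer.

After 1 (rotate_left(3, 5, k=1)): [1, 4, 5, 2, 0, 3]
After 2 (swap(4, 5)): [1, 4, 5, 2, 3, 0]
After 3 (rotate_left(0, 2, k=2)): [5, 1, 4, 2, 3, 0]
After 4 (swap(2, 1)): [5, 4, 1, 2, 3, 0]
After 5 (swap(2, 0)): [1, 4, 5, 2, 3, 0]
After 6 (swap(3, 5)): [1, 4, 5, 0, 3, 2]
After 7 (reverse(3, 4)): [1, 4, 5, 3, 0, 2]
After 8 (reverse(2, 5)): [1, 4, 2, 0, 3, 5]

Answer: 5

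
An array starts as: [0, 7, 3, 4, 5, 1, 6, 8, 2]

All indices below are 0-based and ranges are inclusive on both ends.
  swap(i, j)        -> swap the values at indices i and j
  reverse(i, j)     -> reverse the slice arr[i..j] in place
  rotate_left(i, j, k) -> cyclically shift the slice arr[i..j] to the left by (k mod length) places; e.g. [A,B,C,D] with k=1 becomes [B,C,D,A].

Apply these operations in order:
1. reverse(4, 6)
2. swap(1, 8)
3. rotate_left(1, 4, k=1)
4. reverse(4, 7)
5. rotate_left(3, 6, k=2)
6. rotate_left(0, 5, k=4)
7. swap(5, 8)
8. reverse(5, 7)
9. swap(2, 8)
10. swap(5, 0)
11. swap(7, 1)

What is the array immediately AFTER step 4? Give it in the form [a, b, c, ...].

Answer: [0, 3, 4, 6, 8, 5, 1, 2, 7]

Derivation:
After 1 (reverse(4, 6)): [0, 7, 3, 4, 6, 1, 5, 8, 2]
After 2 (swap(1, 8)): [0, 2, 3, 4, 6, 1, 5, 8, 7]
After 3 (rotate_left(1, 4, k=1)): [0, 3, 4, 6, 2, 1, 5, 8, 7]
After 4 (reverse(4, 7)): [0, 3, 4, 6, 8, 5, 1, 2, 7]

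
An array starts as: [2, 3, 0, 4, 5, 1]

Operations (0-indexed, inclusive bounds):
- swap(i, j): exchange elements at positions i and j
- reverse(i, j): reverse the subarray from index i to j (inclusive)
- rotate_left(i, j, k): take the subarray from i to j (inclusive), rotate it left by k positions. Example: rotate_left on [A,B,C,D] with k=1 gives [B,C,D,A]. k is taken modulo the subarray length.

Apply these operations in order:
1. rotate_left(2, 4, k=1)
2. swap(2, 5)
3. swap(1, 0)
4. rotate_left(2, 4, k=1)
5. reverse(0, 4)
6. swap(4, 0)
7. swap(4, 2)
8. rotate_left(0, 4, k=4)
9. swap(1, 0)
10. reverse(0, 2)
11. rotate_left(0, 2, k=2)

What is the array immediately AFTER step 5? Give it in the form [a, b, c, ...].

Answer: [1, 0, 5, 2, 3, 4]

Derivation:
After 1 (rotate_left(2, 4, k=1)): [2, 3, 4, 5, 0, 1]
After 2 (swap(2, 5)): [2, 3, 1, 5, 0, 4]
After 3 (swap(1, 0)): [3, 2, 1, 5, 0, 4]
After 4 (rotate_left(2, 4, k=1)): [3, 2, 5, 0, 1, 4]
After 5 (reverse(0, 4)): [1, 0, 5, 2, 3, 4]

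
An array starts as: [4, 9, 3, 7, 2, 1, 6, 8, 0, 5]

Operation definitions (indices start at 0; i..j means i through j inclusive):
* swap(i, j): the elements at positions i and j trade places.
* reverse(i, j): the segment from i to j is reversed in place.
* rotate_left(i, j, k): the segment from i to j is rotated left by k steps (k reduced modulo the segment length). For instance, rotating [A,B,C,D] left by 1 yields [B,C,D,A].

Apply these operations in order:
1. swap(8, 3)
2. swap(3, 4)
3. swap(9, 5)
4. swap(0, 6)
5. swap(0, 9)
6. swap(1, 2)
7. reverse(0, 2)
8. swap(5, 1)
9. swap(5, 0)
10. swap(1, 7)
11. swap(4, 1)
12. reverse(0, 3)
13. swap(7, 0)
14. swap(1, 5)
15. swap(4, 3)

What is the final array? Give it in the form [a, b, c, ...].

Answer: [5, 9, 0, 8, 3, 1, 4, 2, 7, 6]

Derivation:
After 1 (swap(8, 3)): [4, 9, 3, 0, 2, 1, 6, 8, 7, 5]
After 2 (swap(3, 4)): [4, 9, 3, 2, 0, 1, 6, 8, 7, 5]
After 3 (swap(9, 5)): [4, 9, 3, 2, 0, 5, 6, 8, 7, 1]
After 4 (swap(0, 6)): [6, 9, 3, 2, 0, 5, 4, 8, 7, 1]
After 5 (swap(0, 9)): [1, 9, 3, 2, 0, 5, 4, 8, 7, 6]
After 6 (swap(1, 2)): [1, 3, 9, 2, 0, 5, 4, 8, 7, 6]
After 7 (reverse(0, 2)): [9, 3, 1, 2, 0, 5, 4, 8, 7, 6]
After 8 (swap(5, 1)): [9, 5, 1, 2, 0, 3, 4, 8, 7, 6]
After 9 (swap(5, 0)): [3, 5, 1, 2, 0, 9, 4, 8, 7, 6]
After 10 (swap(1, 7)): [3, 8, 1, 2, 0, 9, 4, 5, 7, 6]
After 11 (swap(4, 1)): [3, 0, 1, 2, 8, 9, 4, 5, 7, 6]
After 12 (reverse(0, 3)): [2, 1, 0, 3, 8, 9, 4, 5, 7, 6]
After 13 (swap(7, 0)): [5, 1, 0, 3, 8, 9, 4, 2, 7, 6]
After 14 (swap(1, 5)): [5, 9, 0, 3, 8, 1, 4, 2, 7, 6]
After 15 (swap(4, 3)): [5, 9, 0, 8, 3, 1, 4, 2, 7, 6]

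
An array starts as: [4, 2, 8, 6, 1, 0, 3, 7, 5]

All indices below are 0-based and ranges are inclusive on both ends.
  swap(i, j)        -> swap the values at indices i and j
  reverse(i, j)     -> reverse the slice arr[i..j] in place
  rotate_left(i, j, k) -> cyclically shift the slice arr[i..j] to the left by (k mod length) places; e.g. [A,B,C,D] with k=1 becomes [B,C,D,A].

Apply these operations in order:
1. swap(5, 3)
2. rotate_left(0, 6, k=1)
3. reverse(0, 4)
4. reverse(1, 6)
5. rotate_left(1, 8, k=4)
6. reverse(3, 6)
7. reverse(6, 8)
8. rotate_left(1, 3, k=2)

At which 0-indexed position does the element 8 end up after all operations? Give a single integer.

After 1 (swap(5, 3)): [4, 2, 8, 0, 1, 6, 3, 7, 5]
After 2 (rotate_left(0, 6, k=1)): [2, 8, 0, 1, 6, 3, 4, 7, 5]
After 3 (reverse(0, 4)): [6, 1, 0, 8, 2, 3, 4, 7, 5]
After 4 (reverse(1, 6)): [6, 4, 3, 2, 8, 0, 1, 7, 5]
After 5 (rotate_left(1, 8, k=4)): [6, 0, 1, 7, 5, 4, 3, 2, 8]
After 6 (reverse(3, 6)): [6, 0, 1, 3, 4, 5, 7, 2, 8]
After 7 (reverse(6, 8)): [6, 0, 1, 3, 4, 5, 8, 2, 7]
After 8 (rotate_left(1, 3, k=2)): [6, 3, 0, 1, 4, 5, 8, 2, 7]

Answer: 6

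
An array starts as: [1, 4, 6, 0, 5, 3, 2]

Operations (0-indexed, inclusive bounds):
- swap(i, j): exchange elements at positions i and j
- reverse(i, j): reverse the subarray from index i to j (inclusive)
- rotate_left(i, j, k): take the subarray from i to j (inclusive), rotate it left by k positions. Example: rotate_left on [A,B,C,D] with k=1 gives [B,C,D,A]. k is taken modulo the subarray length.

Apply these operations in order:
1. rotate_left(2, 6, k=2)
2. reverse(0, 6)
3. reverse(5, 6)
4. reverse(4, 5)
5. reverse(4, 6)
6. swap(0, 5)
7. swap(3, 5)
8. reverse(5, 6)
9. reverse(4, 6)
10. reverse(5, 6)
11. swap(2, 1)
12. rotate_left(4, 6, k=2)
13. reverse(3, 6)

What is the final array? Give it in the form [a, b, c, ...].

After 1 (rotate_left(2, 6, k=2)): [1, 4, 5, 3, 2, 6, 0]
After 2 (reverse(0, 6)): [0, 6, 2, 3, 5, 4, 1]
After 3 (reverse(5, 6)): [0, 6, 2, 3, 5, 1, 4]
After 4 (reverse(4, 5)): [0, 6, 2, 3, 1, 5, 4]
After 5 (reverse(4, 6)): [0, 6, 2, 3, 4, 5, 1]
After 6 (swap(0, 5)): [5, 6, 2, 3, 4, 0, 1]
After 7 (swap(3, 5)): [5, 6, 2, 0, 4, 3, 1]
After 8 (reverse(5, 6)): [5, 6, 2, 0, 4, 1, 3]
After 9 (reverse(4, 6)): [5, 6, 2, 0, 3, 1, 4]
After 10 (reverse(5, 6)): [5, 6, 2, 0, 3, 4, 1]
After 11 (swap(2, 1)): [5, 2, 6, 0, 3, 4, 1]
After 12 (rotate_left(4, 6, k=2)): [5, 2, 6, 0, 1, 3, 4]
After 13 (reverse(3, 6)): [5, 2, 6, 4, 3, 1, 0]

Answer: [5, 2, 6, 4, 3, 1, 0]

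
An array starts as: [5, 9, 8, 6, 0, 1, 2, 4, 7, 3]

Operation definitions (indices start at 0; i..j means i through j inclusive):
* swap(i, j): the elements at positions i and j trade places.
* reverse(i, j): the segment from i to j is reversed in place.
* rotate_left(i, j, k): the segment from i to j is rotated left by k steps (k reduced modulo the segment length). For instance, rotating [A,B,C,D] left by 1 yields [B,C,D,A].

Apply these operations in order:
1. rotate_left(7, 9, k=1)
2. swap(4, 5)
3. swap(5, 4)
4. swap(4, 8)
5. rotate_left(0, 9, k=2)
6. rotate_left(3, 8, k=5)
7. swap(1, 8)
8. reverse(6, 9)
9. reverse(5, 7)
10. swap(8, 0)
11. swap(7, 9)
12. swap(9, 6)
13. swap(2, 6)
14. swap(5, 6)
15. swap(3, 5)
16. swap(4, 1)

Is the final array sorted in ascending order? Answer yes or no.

Answer: yes

Derivation:
After 1 (rotate_left(7, 9, k=1)): [5, 9, 8, 6, 0, 1, 2, 7, 3, 4]
After 2 (swap(4, 5)): [5, 9, 8, 6, 1, 0, 2, 7, 3, 4]
After 3 (swap(5, 4)): [5, 9, 8, 6, 0, 1, 2, 7, 3, 4]
After 4 (swap(4, 8)): [5, 9, 8, 6, 3, 1, 2, 7, 0, 4]
After 5 (rotate_left(0, 9, k=2)): [8, 6, 3, 1, 2, 7, 0, 4, 5, 9]
After 6 (rotate_left(3, 8, k=5)): [8, 6, 3, 5, 1, 2, 7, 0, 4, 9]
After 7 (swap(1, 8)): [8, 4, 3, 5, 1, 2, 7, 0, 6, 9]
After 8 (reverse(6, 9)): [8, 4, 3, 5, 1, 2, 9, 6, 0, 7]
After 9 (reverse(5, 7)): [8, 4, 3, 5, 1, 6, 9, 2, 0, 7]
After 10 (swap(8, 0)): [0, 4, 3, 5, 1, 6, 9, 2, 8, 7]
After 11 (swap(7, 9)): [0, 4, 3, 5, 1, 6, 9, 7, 8, 2]
After 12 (swap(9, 6)): [0, 4, 3, 5, 1, 6, 2, 7, 8, 9]
After 13 (swap(2, 6)): [0, 4, 2, 5, 1, 6, 3, 7, 8, 9]
After 14 (swap(5, 6)): [0, 4, 2, 5, 1, 3, 6, 7, 8, 9]
After 15 (swap(3, 5)): [0, 4, 2, 3, 1, 5, 6, 7, 8, 9]
After 16 (swap(4, 1)): [0, 1, 2, 3, 4, 5, 6, 7, 8, 9]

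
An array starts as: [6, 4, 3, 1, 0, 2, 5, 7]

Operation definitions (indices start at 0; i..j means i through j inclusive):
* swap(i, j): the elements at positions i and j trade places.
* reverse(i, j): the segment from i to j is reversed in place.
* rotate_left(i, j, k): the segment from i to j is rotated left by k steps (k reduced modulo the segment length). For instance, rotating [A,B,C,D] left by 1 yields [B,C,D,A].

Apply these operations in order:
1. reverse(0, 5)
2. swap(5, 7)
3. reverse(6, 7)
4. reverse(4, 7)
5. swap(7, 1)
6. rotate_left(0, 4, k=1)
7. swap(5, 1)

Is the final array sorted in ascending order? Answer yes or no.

Answer: no

Derivation:
After 1 (reverse(0, 5)): [2, 0, 1, 3, 4, 6, 5, 7]
After 2 (swap(5, 7)): [2, 0, 1, 3, 4, 7, 5, 6]
After 3 (reverse(6, 7)): [2, 0, 1, 3, 4, 7, 6, 5]
After 4 (reverse(4, 7)): [2, 0, 1, 3, 5, 6, 7, 4]
After 5 (swap(7, 1)): [2, 4, 1, 3, 5, 6, 7, 0]
After 6 (rotate_left(0, 4, k=1)): [4, 1, 3, 5, 2, 6, 7, 0]
After 7 (swap(5, 1)): [4, 6, 3, 5, 2, 1, 7, 0]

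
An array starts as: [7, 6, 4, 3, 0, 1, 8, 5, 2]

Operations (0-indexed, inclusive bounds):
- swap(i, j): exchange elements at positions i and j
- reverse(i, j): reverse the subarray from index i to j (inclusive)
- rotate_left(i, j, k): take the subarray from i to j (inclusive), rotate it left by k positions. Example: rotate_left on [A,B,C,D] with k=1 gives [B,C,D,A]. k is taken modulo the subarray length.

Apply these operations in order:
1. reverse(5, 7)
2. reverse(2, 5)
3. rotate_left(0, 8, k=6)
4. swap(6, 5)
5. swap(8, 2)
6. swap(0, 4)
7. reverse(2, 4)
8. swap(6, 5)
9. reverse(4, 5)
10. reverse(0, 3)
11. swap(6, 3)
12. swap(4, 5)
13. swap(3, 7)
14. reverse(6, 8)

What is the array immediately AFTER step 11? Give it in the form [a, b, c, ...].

Answer: [7, 8, 1, 0, 5, 4, 6, 3, 2]

Derivation:
After 1 (reverse(5, 7)): [7, 6, 4, 3, 0, 5, 8, 1, 2]
After 2 (reverse(2, 5)): [7, 6, 5, 0, 3, 4, 8, 1, 2]
After 3 (rotate_left(0, 8, k=6)): [8, 1, 2, 7, 6, 5, 0, 3, 4]
After 4 (swap(6, 5)): [8, 1, 2, 7, 6, 0, 5, 3, 4]
After 5 (swap(8, 2)): [8, 1, 4, 7, 6, 0, 5, 3, 2]
After 6 (swap(0, 4)): [6, 1, 4, 7, 8, 0, 5, 3, 2]
After 7 (reverse(2, 4)): [6, 1, 8, 7, 4, 0, 5, 3, 2]
After 8 (swap(6, 5)): [6, 1, 8, 7, 4, 5, 0, 3, 2]
After 9 (reverse(4, 5)): [6, 1, 8, 7, 5, 4, 0, 3, 2]
After 10 (reverse(0, 3)): [7, 8, 1, 6, 5, 4, 0, 3, 2]
After 11 (swap(6, 3)): [7, 8, 1, 0, 5, 4, 6, 3, 2]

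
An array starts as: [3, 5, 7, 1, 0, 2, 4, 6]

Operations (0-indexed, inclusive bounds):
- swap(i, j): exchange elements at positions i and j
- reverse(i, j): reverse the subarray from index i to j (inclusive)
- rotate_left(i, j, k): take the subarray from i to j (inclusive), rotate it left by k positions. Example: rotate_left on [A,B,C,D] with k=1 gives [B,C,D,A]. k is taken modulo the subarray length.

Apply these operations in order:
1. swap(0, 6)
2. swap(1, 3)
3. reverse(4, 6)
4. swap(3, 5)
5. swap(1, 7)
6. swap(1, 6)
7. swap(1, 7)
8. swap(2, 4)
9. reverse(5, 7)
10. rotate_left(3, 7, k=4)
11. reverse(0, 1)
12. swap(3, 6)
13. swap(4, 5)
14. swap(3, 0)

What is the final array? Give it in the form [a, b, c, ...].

After 1 (swap(0, 6)): [4, 5, 7, 1, 0, 2, 3, 6]
After 2 (swap(1, 3)): [4, 1, 7, 5, 0, 2, 3, 6]
After 3 (reverse(4, 6)): [4, 1, 7, 5, 3, 2, 0, 6]
After 4 (swap(3, 5)): [4, 1, 7, 2, 3, 5, 0, 6]
After 5 (swap(1, 7)): [4, 6, 7, 2, 3, 5, 0, 1]
After 6 (swap(1, 6)): [4, 0, 7, 2, 3, 5, 6, 1]
After 7 (swap(1, 7)): [4, 1, 7, 2, 3, 5, 6, 0]
After 8 (swap(2, 4)): [4, 1, 3, 2, 7, 5, 6, 0]
After 9 (reverse(5, 7)): [4, 1, 3, 2, 7, 0, 6, 5]
After 10 (rotate_left(3, 7, k=4)): [4, 1, 3, 5, 2, 7, 0, 6]
After 11 (reverse(0, 1)): [1, 4, 3, 5, 2, 7, 0, 6]
After 12 (swap(3, 6)): [1, 4, 3, 0, 2, 7, 5, 6]
After 13 (swap(4, 5)): [1, 4, 3, 0, 7, 2, 5, 6]
After 14 (swap(3, 0)): [0, 4, 3, 1, 7, 2, 5, 6]

Answer: [0, 4, 3, 1, 7, 2, 5, 6]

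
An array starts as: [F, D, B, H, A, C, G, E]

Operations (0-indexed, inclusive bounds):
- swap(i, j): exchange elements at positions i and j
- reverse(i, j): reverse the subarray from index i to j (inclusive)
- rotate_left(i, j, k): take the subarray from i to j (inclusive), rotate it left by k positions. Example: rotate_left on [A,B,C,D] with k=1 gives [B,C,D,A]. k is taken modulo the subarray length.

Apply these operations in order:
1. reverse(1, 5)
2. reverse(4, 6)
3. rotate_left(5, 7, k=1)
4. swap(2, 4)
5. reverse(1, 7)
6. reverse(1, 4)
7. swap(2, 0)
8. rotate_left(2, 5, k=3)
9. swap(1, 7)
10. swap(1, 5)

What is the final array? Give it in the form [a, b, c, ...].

After 1 (reverse(1, 5)): [F, C, A, H, B, D, G, E]
After 2 (reverse(4, 6)): [F, C, A, H, G, D, B, E]
After 3 (rotate_left(5, 7, k=1)): [F, C, A, H, G, B, E, D]
After 4 (swap(2, 4)): [F, C, G, H, A, B, E, D]
After 5 (reverse(1, 7)): [F, D, E, B, A, H, G, C]
After 6 (reverse(1, 4)): [F, A, B, E, D, H, G, C]
After 7 (swap(2, 0)): [B, A, F, E, D, H, G, C]
After 8 (rotate_left(2, 5, k=3)): [B, A, H, F, E, D, G, C]
After 9 (swap(1, 7)): [B, C, H, F, E, D, G, A]
After 10 (swap(1, 5)): [B, D, H, F, E, C, G, A]

Answer: [B, D, H, F, E, C, G, A]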